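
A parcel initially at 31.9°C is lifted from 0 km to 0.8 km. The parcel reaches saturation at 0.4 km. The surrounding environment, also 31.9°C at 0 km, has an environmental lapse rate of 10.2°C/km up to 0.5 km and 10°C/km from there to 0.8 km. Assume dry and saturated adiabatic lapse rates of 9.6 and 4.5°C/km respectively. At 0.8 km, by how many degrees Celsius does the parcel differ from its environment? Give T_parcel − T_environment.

Parcel:
  0 → 400 m (dry, 9.6°C/km): ΔT = -9.6 × 0.4 = -3.84°C → T = 28.06°C
  400 → 800 m (saturated, 4.5°C/km): ΔT = -4.5 × 0.4 = -1.8°C → T = 26.26°C
Environment:
  0 → 500 m (environment, lower layer, 10.2°C/km): ΔT = -10.2 × 0.5 = -5.1°C → T = 26.8°C
  500 → 800 m (environment, upper layer, 10°C/km): ΔT = -10 × 0.3 = -3°C → T = 23.8°C
T_parcel − T_env = 26.26 − 23.8 = +2.46°C

+2.46°C (parcel warmer than environment)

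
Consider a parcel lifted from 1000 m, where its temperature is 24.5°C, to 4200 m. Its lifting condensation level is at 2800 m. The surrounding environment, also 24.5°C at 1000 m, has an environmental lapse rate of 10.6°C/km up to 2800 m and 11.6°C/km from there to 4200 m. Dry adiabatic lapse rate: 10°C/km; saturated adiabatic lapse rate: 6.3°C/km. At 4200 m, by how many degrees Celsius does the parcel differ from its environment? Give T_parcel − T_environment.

Parcel:
  1000 → 2800 m (dry, 10°C/km): ΔT = -10 × 1.8 = -18°C → T = 6.5°C
  2800 → 4200 m (saturated, 6.3°C/km): ΔT = -6.3 × 1.4 = -8.82°C → T = -2.32°C
Environment:
  1000 → 2800 m (environment, lower layer, 10.6°C/km): ΔT = -10.6 × 1.8 = -19.08°C → T = 5.42°C
  2800 → 4200 m (environment, upper layer, 11.6°C/km): ΔT = -11.6 × 1.4 = -16.24°C → T = -10.82°C
T_parcel − T_env = -2.32 − (-10.82) = +8.5°C

+8.5°C (parcel warmer than environment)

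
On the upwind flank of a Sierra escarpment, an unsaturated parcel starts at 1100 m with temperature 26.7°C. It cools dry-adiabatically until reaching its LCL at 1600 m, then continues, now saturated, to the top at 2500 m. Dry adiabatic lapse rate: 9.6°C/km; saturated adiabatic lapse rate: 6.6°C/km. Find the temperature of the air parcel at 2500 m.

15.96°C

1100–1600 m, dry: Δz = 0.5 km ⇒ ΔT = -4.8°C; T = 21.9°C
1600–2500 m, saturated: Δz = 0.9 km ⇒ ΔT = -5.94°C; T = 15.96°C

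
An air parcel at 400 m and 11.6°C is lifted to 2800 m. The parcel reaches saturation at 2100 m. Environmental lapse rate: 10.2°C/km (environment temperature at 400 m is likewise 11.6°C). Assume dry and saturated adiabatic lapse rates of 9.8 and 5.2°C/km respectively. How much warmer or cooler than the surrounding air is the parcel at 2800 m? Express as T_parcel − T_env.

Parcel:
  400 → 2100 m (dry, 9.8°C/km): ΔT = -9.8 × 1.7 = -16.66°C → T = -5.06°C
  2100 → 2800 m (saturated, 5.2°C/km): ΔT = -5.2 × 0.7 = -3.64°C → T = -8.7°C
Environment:
  400 → 2800 m (environment, 10.2°C/km): ΔT = -10.2 × 2.4 = -24.48°C → T = -12.88°C
T_parcel − T_env = -8.7 − (-12.88) = +4.18°C

+4.18°C (parcel warmer than environment)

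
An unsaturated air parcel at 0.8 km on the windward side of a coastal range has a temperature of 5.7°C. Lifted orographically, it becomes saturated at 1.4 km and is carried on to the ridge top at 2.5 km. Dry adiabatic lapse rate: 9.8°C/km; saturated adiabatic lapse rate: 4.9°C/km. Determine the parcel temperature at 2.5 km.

-5.57°C

800–1400 m, dry: Δz = 0.6 km ⇒ ΔT = -5.88°C; T = -0.18°C
1400–2500 m, saturated: Δz = 1.1 km ⇒ ΔT = -5.39°C; T = -5.57°C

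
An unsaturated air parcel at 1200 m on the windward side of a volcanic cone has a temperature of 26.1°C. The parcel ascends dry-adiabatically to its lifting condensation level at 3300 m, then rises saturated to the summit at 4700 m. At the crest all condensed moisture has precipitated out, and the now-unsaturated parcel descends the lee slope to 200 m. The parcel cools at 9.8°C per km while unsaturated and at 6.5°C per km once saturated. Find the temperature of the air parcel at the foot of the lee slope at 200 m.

Dry to 3300 m: -9.8 × 2.1 km = -20.58°C, so T = 5.52°C.
Saturated to 4700 m: -6.5 × 1.4 km = -9.1°C, so T = -3.58°C.
Dry descent to 200 m: +9.8 × 4.5 km = +44.1°C, so T = 40.52°C.

40.52°C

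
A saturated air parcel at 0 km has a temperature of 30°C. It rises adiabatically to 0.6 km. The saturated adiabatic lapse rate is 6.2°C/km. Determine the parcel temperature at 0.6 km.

0 → 600 m (saturated adiabatic, 6.2°C/km): ΔT = -6.2 × 0.6 = -3.72°C → T = 26.28°C

26.28°C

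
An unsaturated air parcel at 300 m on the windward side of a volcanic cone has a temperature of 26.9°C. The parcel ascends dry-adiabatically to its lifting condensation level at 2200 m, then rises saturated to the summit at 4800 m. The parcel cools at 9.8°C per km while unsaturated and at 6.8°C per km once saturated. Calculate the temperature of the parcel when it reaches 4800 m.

-9.4°C

300 → 2200 m (dry, 9.8°C/km): ΔT = -9.8 × 1.9 = -18.62°C → T = 8.28°C
2200 → 4800 m (saturated, 6.8°C/km): ΔT = -6.8 × 2.6 = -17.68°C → T = -9.4°C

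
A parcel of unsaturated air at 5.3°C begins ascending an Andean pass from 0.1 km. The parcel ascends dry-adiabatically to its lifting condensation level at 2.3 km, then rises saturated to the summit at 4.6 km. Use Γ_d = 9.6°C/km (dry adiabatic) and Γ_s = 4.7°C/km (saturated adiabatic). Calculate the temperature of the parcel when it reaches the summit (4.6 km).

-26.63°C

100 → 2300 m (dry, 9.6°C/km): ΔT = -9.6 × 2.2 = -21.12°C → T = -15.82°C
2300 → 4600 m (saturated, 4.7°C/km): ΔT = -4.7 × 2.3 = -10.81°C → T = -26.63°C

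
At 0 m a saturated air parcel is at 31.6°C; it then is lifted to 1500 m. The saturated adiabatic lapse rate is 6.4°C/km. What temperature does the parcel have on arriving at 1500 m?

22°C

From 0 m to 1500 m (saturated adiabatic): cools by 6.4 × 1.5 = 9.6°C, giving 22°C.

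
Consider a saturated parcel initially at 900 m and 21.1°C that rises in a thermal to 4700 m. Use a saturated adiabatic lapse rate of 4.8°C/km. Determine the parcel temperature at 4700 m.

From 900 m to 4700 m (saturated adiabatic): cools by 4.8 × 3.8 = 18.24°C, giving 2.86°C.

2.86°C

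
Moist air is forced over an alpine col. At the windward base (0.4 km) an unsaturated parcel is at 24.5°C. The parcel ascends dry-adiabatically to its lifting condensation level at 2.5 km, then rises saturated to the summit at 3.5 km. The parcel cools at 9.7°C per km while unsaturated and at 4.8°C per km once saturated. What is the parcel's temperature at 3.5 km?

400–2500 m, dry: Δz = 2.1 km ⇒ ΔT = -20.37°C; T = 4.13°C
2500–3500 m, saturated: Δz = 1 km ⇒ ΔT = -4.8°C; T = -0.67°C

-0.67°C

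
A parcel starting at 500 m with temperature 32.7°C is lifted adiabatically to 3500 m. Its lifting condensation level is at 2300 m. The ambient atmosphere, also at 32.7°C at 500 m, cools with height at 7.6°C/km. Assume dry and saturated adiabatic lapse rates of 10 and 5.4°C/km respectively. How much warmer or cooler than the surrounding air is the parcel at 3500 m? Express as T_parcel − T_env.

Parcel:
  Dry to 2300 m: -10 × 1.8 km = -18°C, so T = 14.7°C.
  Saturated to 3500 m: -5.4 × 1.2 km = -6.48°C, so T = 8.22°C.
Environment:
  Environment to 3500 m: -7.6 × 3 km = -22.8°C, so T = 9.9°C.
T_parcel − T_env = 8.22 − 9.9 = -1.68°C

-1.68°C (parcel cooler than environment)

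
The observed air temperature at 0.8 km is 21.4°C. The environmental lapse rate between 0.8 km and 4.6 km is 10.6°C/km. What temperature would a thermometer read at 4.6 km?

800 → 4600 m (environmental, 10.6°C/km): ΔT = -10.6 × 3.8 = -40.28°C → T = -18.88°C

-18.88°C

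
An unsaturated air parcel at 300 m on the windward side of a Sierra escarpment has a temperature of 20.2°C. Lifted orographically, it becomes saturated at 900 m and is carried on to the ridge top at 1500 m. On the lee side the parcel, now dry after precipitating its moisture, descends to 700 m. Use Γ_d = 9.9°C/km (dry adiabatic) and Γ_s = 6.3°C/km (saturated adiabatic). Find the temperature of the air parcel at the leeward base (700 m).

From 300 m to 900 m (dry): cools by 9.9 × 0.6 = 5.94°C, giving 14.26°C.
From 900 m to 1500 m (saturated): cools by 6.3 × 0.6 = 3.78°C, giving 10.48°C.
From 1500 m to 700 m (dry descent): warms by 9.9 × 0.8 = 7.92°C, giving 18.4°C.

18.4°C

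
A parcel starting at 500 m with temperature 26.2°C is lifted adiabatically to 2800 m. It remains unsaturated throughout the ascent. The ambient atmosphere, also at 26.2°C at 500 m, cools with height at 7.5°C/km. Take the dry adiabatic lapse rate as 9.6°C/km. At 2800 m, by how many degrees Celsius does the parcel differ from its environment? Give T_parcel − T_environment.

-4.83°C (parcel cooler than environment)

Parcel:
  500–2800 m, dry: Δz = 2.3 km ⇒ ΔT = -22.08°C; T = 4.12°C
Environment:
  500–2800 m, environment: Δz = 2.3 km ⇒ ΔT = -17.25°C; T = 8.95°C
T_parcel − T_env = 4.12 − 8.95 = -4.83°C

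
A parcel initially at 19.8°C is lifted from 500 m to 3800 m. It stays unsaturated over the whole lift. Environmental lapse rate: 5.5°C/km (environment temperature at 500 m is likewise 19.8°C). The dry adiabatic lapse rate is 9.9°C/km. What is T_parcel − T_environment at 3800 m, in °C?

Parcel:
  From 500 m to 3800 m (dry): cools by 9.9 × 3.3 = 32.67°C, giving -12.87°C.
Environment:
  From 500 m to 3800 m (environment): cools by 5.5 × 3.3 = 18.15°C, giving 1.65°C.
T_parcel − T_env = -12.87 − 1.65 = -14.52°C

-14.52°C (parcel cooler than environment)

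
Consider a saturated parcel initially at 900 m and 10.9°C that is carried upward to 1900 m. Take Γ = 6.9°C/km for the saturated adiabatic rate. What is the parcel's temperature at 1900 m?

4°C

From 900 m to 1900 m (saturated adiabatic): cools by 6.9 × 1 = 6.9°C, giving 4°C.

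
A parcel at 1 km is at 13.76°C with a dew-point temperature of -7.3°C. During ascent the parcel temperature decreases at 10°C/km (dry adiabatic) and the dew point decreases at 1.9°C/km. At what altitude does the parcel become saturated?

3.6 km

T and T_d converge at 10 − 1.9 = 8.1°C per km
Height above start = (13.76 − (-7.3)) / 8.1 = 2.6 km
LCL altitude = 1000 m + 2600 m = 3600 m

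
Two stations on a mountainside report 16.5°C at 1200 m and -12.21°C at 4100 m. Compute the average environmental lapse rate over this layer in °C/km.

Γ = −ΔT/Δz = (16.5 − (-12.21)) / (4100 − 1200) m
  = 28.71°C / 2.9 km = 9.9°C/km

9.9°C/km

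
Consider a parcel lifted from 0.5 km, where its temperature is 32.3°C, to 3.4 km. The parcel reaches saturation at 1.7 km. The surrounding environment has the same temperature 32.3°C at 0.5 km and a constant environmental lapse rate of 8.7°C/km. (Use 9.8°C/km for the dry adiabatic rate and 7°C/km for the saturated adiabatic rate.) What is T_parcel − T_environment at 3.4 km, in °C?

Parcel:
  500–1700 m, dry: Δz = 1.2 km ⇒ ΔT = -11.76°C; T = 20.54°C
  1700–3400 m, saturated: Δz = 1.7 km ⇒ ΔT = -11.9°C; T = 8.64°C
Environment:
  500–3400 m, environment: Δz = 2.9 km ⇒ ΔT = -25.23°C; T = 7.07°C
T_parcel − T_env = 8.64 − 7.07 = +1.57°C

+1.57°C (parcel warmer than environment)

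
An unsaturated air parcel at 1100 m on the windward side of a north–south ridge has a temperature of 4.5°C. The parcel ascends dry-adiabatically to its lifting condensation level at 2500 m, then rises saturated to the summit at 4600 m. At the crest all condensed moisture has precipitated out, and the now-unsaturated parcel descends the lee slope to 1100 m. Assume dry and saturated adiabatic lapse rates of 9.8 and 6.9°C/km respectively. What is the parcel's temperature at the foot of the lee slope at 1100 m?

10.59°C

From 1100 m to 2500 m (dry): cools by 9.8 × 1.4 = 13.72°C, giving -9.22°C.
From 2500 m to 4600 m (saturated): cools by 6.9 × 2.1 = 14.49°C, giving -23.71°C.
From 4600 m to 1100 m (dry descent): warms by 9.8 × 3.5 = 34.3°C, giving 10.59°C.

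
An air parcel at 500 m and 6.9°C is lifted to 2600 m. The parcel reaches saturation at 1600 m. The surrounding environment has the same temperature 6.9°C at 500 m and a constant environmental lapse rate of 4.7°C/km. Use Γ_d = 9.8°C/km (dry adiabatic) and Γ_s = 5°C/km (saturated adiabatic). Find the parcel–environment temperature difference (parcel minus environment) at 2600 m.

-5.91°C (parcel cooler than environment)

Parcel:
  500 → 1600 m (dry, 9.8°C/km): ΔT = -9.8 × 1.1 = -10.78°C → T = -3.88°C
  1600 → 2600 m (saturated, 5°C/km): ΔT = -5 × 1 = -5°C → T = -8.88°C
Environment:
  500 → 2600 m (environment, 4.7°C/km): ΔT = -4.7 × 2.1 = -9.87°C → T = -2.97°C
T_parcel − T_env = -8.88 − (-2.97) = -5.91°C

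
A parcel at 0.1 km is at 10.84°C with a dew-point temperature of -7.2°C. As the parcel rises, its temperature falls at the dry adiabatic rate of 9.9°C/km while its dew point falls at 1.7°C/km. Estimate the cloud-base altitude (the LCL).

T and T_d converge at 9.9 − 1.7 = 8.2°C per km
Height above start = (10.84 − (-7.2)) / 8.2 = 2.2 km
LCL altitude = 100 m + 2200 m = 2300 m

2.3 km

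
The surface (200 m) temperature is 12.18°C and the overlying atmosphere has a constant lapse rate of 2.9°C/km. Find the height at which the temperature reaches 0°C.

Height above start = (12.18 − 0) / 2.9 = 4.2 km
Altitude = 200 m + 4200 m = 4400 m

4400 m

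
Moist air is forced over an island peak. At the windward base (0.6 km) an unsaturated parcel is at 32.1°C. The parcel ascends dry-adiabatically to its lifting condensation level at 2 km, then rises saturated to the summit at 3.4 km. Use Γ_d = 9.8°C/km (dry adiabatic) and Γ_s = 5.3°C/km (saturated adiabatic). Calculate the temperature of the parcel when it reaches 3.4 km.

Dry to 2000 m: -9.8 × 1.4 km = -13.72°C, so T = 18.38°C.
Saturated to 3400 m: -5.3 × 1.4 km = -7.42°C, so T = 10.96°C.

10.96°C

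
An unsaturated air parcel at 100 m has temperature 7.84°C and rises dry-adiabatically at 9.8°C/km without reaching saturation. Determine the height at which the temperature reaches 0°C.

900 m

Height above start = (7.84 − 0) / 9.8 = 0.8 km
Altitude = 100 m + 800 m = 900 m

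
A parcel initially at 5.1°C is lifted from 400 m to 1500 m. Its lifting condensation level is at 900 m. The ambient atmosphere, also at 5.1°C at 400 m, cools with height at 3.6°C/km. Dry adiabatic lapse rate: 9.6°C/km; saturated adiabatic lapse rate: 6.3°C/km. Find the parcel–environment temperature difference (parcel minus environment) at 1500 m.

Parcel:
  400 → 900 m (dry, 9.6°C/km): ΔT = -9.6 × 0.5 = -4.8°C → T = 0.3°C
  900 → 1500 m (saturated, 6.3°C/km): ΔT = -6.3 × 0.6 = -3.78°C → T = -3.48°C
Environment:
  400 → 1500 m (environment, 3.6°C/km): ΔT = -3.6 × 1.1 = -3.96°C → T = 1.14°C
T_parcel − T_env = -3.48 − 1.14 = -4.62°C

-4.62°C (parcel cooler than environment)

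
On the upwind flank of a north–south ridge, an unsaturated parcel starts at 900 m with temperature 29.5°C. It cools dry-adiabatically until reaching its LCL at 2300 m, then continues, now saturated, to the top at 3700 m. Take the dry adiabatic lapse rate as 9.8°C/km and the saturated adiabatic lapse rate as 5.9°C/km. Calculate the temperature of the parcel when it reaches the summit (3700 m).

7.52°C

900–2300 m, dry: Δz = 1.4 km ⇒ ΔT = -13.72°C; T = 15.78°C
2300–3700 m, saturated: Δz = 1.4 km ⇒ ΔT = -8.26°C; T = 7.52°C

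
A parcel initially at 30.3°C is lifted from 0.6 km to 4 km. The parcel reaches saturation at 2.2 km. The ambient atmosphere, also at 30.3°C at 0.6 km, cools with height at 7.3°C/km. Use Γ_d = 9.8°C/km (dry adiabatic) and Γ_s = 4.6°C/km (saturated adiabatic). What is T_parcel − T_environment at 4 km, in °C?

Parcel:
  Dry to 2200 m: -9.8 × 1.6 km = -15.68°C, so T = 14.62°C.
  Saturated to 4000 m: -4.6 × 1.8 km = -8.28°C, so T = 6.34°C.
Environment:
  Environment to 4000 m: -7.3 × 3.4 km = -24.82°C, so T = 5.48°C.
T_parcel − T_env = 6.34 − 5.48 = +0.86°C

+0.86°C (parcel warmer than environment)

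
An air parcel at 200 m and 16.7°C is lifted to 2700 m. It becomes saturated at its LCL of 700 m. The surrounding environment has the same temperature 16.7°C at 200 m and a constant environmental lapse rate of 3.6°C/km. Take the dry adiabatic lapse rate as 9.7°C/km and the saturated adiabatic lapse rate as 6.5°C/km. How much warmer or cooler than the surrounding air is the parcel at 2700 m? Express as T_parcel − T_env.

Parcel:
  From 200 m to 700 m (dry): cools by 9.7 × 0.5 = 4.85°C, giving 11.85°C.
  From 700 m to 2700 m (saturated): cools by 6.5 × 2 = 13°C, giving -1.15°C.
Environment:
  From 200 m to 2700 m (environment): cools by 3.6 × 2.5 = 9°C, giving 7.7°C.
T_parcel − T_env = -1.15 − 7.7 = -8.85°C

-8.85°C (parcel cooler than environment)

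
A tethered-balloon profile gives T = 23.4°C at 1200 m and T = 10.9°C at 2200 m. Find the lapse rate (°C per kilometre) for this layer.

Γ = −ΔT/Δz = (23.4 − 10.9) / (2200 − 1200) m
  = 12.5°C / 1 km = 12.5°C/km

12.5°C/km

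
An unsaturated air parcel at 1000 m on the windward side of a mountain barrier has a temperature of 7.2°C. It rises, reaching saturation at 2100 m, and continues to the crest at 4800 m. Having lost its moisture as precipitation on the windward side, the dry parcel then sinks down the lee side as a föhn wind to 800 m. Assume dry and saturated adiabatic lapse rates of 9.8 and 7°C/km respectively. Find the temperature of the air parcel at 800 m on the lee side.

1000 → 2100 m (dry, 9.8°C/km): ΔT = -9.8 × 1.1 = -10.78°C → T = -3.58°C
2100 → 4800 m (saturated, 7°C/km): ΔT = -7 × 2.7 = -18.9°C → T = -22.48°C
4800 → 800 m (dry descent, 9.8°C/km): ΔT = +9.8 × 4 = +39.2°C → T = 16.72°C

16.72°C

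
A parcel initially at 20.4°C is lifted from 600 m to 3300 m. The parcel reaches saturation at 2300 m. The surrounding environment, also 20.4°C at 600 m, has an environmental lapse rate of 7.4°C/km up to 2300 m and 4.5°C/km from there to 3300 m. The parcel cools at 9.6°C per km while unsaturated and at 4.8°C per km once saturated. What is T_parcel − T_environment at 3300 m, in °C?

Parcel:
  From 600 m to 2300 m (dry): cools by 9.6 × 1.7 = 16.32°C, giving 4.08°C.
  From 2300 m to 3300 m (saturated): cools by 4.8 × 1 = 4.8°C, giving -0.72°C.
Environment:
  From 600 m to 2300 m (environment, lower layer): cools by 7.4 × 1.7 = 12.58°C, giving 7.82°C.
  From 2300 m to 3300 m (environment, upper layer): cools by 4.5 × 1 = 4.5°C, giving 3.32°C.
T_parcel − T_env = -0.72 − 3.32 = -4.04°C

-4.04°C (parcel cooler than environment)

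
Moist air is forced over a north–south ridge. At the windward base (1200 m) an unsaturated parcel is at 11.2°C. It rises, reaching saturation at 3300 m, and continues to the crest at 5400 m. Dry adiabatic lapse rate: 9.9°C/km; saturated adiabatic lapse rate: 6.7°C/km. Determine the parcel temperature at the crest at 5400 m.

-23.66°C

1200–3300 m, dry: Δz = 2.1 km ⇒ ΔT = -20.79°C; T = -9.59°C
3300–5400 m, saturated: Δz = 2.1 km ⇒ ΔT = -14.07°C; T = -23.66°C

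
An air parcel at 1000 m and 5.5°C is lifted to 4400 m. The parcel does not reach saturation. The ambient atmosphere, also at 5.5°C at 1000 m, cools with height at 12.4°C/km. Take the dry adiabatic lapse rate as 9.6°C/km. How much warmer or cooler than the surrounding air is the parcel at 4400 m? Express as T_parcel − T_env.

+9.52°C (parcel warmer than environment)

Parcel:
  1000 → 4400 m (dry, 9.6°C/km): ΔT = -9.6 × 3.4 = -32.64°C → T = -27.14°C
Environment:
  1000 → 4400 m (environment, 12.4°C/km): ΔT = -12.4 × 3.4 = -42.16°C → T = -36.66°C
T_parcel − T_env = -27.14 − (-36.66) = +9.52°C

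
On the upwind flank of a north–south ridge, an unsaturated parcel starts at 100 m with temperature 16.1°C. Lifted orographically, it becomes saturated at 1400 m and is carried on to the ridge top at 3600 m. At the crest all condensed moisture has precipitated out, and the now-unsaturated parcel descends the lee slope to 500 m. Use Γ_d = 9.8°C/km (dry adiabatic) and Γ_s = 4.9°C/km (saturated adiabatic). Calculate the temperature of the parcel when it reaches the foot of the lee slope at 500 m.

22.96°C

Dry to 1400 m: -9.8 × 1.3 km = -12.74°C, so T = 3.36°C.
Saturated to 3600 m: -4.9 × 2.2 km = -10.78°C, so T = -7.42°C.
Dry descent to 500 m: +9.8 × 3.1 km = +30.38°C, so T = 22.96°C.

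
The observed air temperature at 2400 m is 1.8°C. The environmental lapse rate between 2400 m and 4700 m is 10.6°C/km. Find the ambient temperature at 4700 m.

-22.58°C

2400–4700 m, environmental: Δz = 2.3 km ⇒ ΔT = -24.38°C; T = -22.58°C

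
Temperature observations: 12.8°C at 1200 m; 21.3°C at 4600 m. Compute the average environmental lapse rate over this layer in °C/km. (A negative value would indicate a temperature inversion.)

-2.5°C/km

Γ = −ΔT/Δz = (12.8 − 21.3) / (4600 − 1200) m
  = -8.5°C / 3.4 km = -2.5°C/km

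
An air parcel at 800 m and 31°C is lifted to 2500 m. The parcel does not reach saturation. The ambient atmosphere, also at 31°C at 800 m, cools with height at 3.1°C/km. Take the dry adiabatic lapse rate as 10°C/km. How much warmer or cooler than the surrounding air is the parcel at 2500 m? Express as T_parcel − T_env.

Parcel:
  From 800 m to 2500 m (dry): cools by 10 × 1.7 = 17°C, giving 14°C.
Environment:
  From 800 m to 2500 m (environment): cools by 3.1 × 1.7 = 5.27°C, giving 25.73°C.
T_parcel − T_env = 14 − 25.73 = -11.73°C

-11.73°C (parcel cooler than environment)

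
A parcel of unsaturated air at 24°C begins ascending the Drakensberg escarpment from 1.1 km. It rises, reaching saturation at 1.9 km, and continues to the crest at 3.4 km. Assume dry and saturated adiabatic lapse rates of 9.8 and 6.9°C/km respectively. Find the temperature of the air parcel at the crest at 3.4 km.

From 1100 m to 1900 m (dry): cools by 9.8 × 0.8 = 7.84°C, giving 16.16°C.
From 1900 m to 3400 m (saturated): cools by 6.9 × 1.5 = 10.35°C, giving 5.81°C.

5.81°C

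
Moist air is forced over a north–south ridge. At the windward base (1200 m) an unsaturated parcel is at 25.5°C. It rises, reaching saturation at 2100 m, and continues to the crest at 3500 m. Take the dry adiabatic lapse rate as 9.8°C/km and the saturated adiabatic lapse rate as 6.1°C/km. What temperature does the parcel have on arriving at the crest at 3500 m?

1200–2100 m, dry: Δz = 0.9 km ⇒ ΔT = -8.82°C; T = 16.68°C
2100–3500 m, saturated: Δz = 1.4 km ⇒ ΔT = -8.54°C; T = 8.14°C

8.14°C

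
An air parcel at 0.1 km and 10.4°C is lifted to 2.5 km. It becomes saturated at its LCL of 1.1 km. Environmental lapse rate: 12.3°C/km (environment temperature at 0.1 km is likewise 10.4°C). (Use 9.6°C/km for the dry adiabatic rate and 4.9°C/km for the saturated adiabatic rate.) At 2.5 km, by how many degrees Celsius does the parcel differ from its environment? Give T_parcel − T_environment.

+13.06°C (parcel warmer than environment)

Parcel:
  100 → 1100 m (dry, 9.6°C/km): ΔT = -9.6 × 1 = -9.6°C → T = 0.8°C
  1100 → 2500 m (saturated, 4.9°C/km): ΔT = -4.9 × 1.4 = -6.86°C → T = -6.06°C
Environment:
  100 → 2500 m (environment, 12.3°C/km): ΔT = -12.3 × 2.4 = -29.52°C → T = -19.12°C
T_parcel − T_env = -6.06 − (-19.12) = +13.06°C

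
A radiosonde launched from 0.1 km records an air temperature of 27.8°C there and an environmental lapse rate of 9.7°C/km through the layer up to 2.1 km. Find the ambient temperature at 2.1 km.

100 → 2100 m (environmental, 9.7°C/km): ΔT = -9.7 × 2 = -19.4°C → T = 8.4°C

8.4°C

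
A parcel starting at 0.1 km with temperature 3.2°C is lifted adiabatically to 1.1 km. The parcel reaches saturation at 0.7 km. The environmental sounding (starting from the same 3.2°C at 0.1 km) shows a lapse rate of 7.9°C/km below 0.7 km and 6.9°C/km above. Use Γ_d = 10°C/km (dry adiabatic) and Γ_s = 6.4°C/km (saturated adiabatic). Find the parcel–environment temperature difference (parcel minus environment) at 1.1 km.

-1.06°C (parcel cooler than environment)

Parcel:
  100 → 700 m (dry, 10°C/km): ΔT = -10 × 0.6 = -6°C → T = -2.8°C
  700 → 1100 m (saturated, 6.4°C/km): ΔT = -6.4 × 0.4 = -2.56°C → T = -5.36°C
Environment:
  100 → 700 m (environment, lower layer, 7.9°C/km): ΔT = -7.9 × 0.6 = -4.74°C → T = -1.54°C
  700 → 1100 m (environment, upper layer, 6.9°C/km): ΔT = -6.9 × 0.4 = -2.76°C → T = -4.3°C
T_parcel − T_env = -5.36 − (-4.3) = -1.06°C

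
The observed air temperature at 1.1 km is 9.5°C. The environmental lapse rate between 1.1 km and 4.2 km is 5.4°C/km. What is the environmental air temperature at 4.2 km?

-7.24°C

From 1100 m to 4200 m (environmental): cools by 5.4 × 3.1 = 16.74°C, giving -7.24°C.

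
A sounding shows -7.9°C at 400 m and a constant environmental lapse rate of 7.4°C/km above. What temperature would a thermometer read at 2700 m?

-24.92°C

From 400 m to 2700 m (environmental): cools by 7.4 × 2.3 = 17.02°C, giving -24.92°C.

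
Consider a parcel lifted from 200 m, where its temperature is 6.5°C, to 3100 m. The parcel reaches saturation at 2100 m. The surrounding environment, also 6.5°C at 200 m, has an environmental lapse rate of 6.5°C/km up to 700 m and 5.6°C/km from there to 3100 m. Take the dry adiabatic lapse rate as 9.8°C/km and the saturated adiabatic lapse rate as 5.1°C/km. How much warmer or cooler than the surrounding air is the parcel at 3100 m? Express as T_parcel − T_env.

-7.03°C (parcel cooler than environment)

Parcel:
  200 → 2100 m (dry, 9.8°C/km): ΔT = -9.8 × 1.9 = -18.62°C → T = -12.12°C
  2100 → 3100 m (saturated, 5.1°C/km): ΔT = -5.1 × 1 = -5.1°C → T = -17.22°C
Environment:
  200 → 700 m (environment, lower layer, 6.5°C/km): ΔT = -6.5 × 0.5 = -3.25°C → T = 3.25°C
  700 → 3100 m (environment, upper layer, 5.6°C/km): ΔT = -5.6 × 2.4 = -13.44°C → T = -10.19°C
T_parcel − T_env = -17.22 − (-10.19) = -7.03°C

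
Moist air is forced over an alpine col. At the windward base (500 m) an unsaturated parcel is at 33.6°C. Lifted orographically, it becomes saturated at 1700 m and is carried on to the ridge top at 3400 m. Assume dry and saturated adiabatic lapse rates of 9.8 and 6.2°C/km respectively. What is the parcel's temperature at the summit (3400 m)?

11.3°C

Dry to 1700 m: -9.8 × 1.2 km = -11.76°C, so T = 21.84°C.
Saturated to 3400 m: -6.2 × 1.7 km = -10.54°C, so T = 11.3°C.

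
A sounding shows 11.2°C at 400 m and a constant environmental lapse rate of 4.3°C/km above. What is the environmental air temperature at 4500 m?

-6.43°C

400–4500 m, environmental: Δz = 4.1 km ⇒ ΔT = -17.63°C; T = -6.43°C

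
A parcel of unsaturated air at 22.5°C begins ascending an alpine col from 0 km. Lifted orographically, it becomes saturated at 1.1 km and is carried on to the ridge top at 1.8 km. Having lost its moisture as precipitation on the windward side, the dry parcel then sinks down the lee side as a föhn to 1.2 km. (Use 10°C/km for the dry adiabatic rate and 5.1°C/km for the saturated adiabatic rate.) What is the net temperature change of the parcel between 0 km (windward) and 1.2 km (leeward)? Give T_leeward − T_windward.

From 0 m to 1100 m (dry): cools by 10 × 1.1 = 11°C, giving 11.5°C.
From 1100 m to 1800 m (saturated): cools by 5.1 × 0.7 = 3.57°C, giving 7.93°C.
From 1800 m to 1200 m (dry descent): warms by 10 × 0.6 = 6°C, giving 13.93°C.
Net change vs windward start: 13.93 − 22.5 = -8.57°C

-8.57°C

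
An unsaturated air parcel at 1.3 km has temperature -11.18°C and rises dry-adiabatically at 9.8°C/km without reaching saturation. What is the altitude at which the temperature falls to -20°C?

Height above start = (-11.18 − (-20)) / 9.8 = 0.9 km
Altitude = 1300 m + 900 m = 2200 m

2.2 km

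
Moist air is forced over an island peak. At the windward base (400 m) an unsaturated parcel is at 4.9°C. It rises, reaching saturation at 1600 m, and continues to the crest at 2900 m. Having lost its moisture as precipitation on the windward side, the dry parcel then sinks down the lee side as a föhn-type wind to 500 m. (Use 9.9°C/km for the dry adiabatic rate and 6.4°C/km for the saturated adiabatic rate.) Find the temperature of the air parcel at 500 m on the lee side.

From 400 m to 1600 m (dry): cools by 9.9 × 1.2 = 11.88°C, giving -6.98°C.
From 1600 m to 2900 m (saturated): cools by 6.4 × 1.3 = 8.32°C, giving -15.3°C.
From 2900 m to 500 m (dry descent): warms by 9.9 × 2.4 = 23.76°C, giving 8.46°C.

8.46°C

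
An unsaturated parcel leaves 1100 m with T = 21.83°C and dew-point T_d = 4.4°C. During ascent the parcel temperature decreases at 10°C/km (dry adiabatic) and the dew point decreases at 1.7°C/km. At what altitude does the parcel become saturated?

3200 m

T and T_d converge at 10 − 1.7 = 8.3°C per km
Height above start = (21.83 − 4.4) / 8.3 = 2.1 km
LCL altitude = 1100 m + 2100 m = 3200 m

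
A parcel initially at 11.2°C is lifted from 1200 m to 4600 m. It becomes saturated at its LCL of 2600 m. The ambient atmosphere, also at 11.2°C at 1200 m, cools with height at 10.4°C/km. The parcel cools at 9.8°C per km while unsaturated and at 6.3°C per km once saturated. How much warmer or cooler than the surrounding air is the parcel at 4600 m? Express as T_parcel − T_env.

+9.04°C (parcel warmer than environment)

Parcel:
  1200–2600 m, dry: Δz = 1.4 km ⇒ ΔT = -13.72°C; T = -2.52°C
  2600–4600 m, saturated: Δz = 2 km ⇒ ΔT = -12.6°C; T = -15.12°C
Environment:
  1200–4600 m, environment: Δz = 3.4 km ⇒ ΔT = -35.36°C; T = -24.16°C
T_parcel − T_env = -15.12 − (-24.16) = +9.04°C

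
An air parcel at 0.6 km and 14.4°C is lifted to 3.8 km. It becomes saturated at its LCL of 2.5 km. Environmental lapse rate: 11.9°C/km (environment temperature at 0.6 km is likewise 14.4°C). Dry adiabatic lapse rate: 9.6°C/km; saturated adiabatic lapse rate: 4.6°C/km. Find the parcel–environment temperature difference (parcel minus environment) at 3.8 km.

Parcel:
  600 → 2500 m (dry, 9.6°C/km): ΔT = -9.6 × 1.9 = -18.24°C → T = -3.84°C
  2500 → 3800 m (saturated, 4.6°C/km): ΔT = -4.6 × 1.3 = -5.98°C → T = -9.82°C
Environment:
  600 → 3800 m (environment, 11.9°C/km): ΔT = -11.9 × 3.2 = -38.08°C → T = -23.68°C
T_parcel − T_env = -9.82 − (-23.68) = +13.86°C

+13.86°C (parcel warmer than environment)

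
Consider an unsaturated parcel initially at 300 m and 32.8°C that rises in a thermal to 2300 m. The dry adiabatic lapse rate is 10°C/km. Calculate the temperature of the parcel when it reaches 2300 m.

12.8°C

Dry adiabatic to 2300 m: -10 × 2 km = -20°C, so T = 12.8°C.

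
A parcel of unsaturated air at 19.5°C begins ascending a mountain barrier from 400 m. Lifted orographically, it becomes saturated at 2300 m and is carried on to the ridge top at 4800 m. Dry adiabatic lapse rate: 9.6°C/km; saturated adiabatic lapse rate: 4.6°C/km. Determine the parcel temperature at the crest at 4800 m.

400 → 2300 m (dry, 9.6°C/km): ΔT = -9.6 × 1.9 = -18.24°C → T = 1.26°C
2300 → 4800 m (saturated, 4.6°C/km): ΔT = -4.6 × 2.5 = -11.5°C → T = -10.24°C

-10.24°C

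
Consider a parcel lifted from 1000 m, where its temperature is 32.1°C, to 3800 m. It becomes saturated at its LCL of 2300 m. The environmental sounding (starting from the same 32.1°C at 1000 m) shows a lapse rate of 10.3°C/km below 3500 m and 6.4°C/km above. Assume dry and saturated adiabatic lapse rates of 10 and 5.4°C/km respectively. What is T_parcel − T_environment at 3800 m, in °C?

+6.57°C (parcel warmer than environment)

Parcel:
  Dry to 2300 m: -10 × 1.3 km = -13°C, so T = 19.1°C.
  Saturated to 3800 m: -5.4 × 1.5 km = -8.1°C, so T = 11°C.
Environment:
  Environment, lower layer to 3500 m: -10.3 × 2.5 km = -25.75°C, so T = 6.35°C.
  Environment, upper layer to 3800 m: -6.4 × 0.3 km = -1.92°C, so T = 4.43°C.
T_parcel − T_env = 11 − 4.43 = +6.57°C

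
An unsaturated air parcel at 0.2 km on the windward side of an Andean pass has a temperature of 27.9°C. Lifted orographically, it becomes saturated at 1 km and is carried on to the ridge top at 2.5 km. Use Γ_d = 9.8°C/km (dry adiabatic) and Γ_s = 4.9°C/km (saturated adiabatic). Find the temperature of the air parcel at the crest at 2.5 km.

12.71°C

200–1000 m, dry: Δz = 0.8 km ⇒ ΔT = -7.84°C; T = 20.06°C
1000–2500 m, saturated: Δz = 1.5 km ⇒ ΔT = -7.35°C; T = 12.71°C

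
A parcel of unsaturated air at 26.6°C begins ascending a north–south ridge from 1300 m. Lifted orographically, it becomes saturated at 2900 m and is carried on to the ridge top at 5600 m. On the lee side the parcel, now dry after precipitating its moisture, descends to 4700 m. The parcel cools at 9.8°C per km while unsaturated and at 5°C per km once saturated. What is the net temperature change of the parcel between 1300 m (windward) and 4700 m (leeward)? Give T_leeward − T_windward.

Dry to 2900 m: -9.8 × 1.6 km = -15.68°C, so T = 10.92°C.
Saturated to 5600 m: -5 × 2.7 km = -13.5°C, so T = -2.58°C.
Dry descent to 4700 m: +9.8 × 0.9 km = +8.82°C, so T = 6.24°C.
Net change vs windward start: 6.24 − 26.6 = -20.36°C

-20.36°C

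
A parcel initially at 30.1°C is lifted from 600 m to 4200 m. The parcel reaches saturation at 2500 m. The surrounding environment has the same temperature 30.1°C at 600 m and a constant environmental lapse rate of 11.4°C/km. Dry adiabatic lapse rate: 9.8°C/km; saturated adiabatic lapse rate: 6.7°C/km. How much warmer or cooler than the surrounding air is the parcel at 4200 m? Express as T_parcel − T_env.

+11.03°C (parcel warmer than environment)

Parcel:
  Dry to 2500 m: -9.8 × 1.9 km = -18.62°C, so T = 11.48°C.
  Saturated to 4200 m: -6.7 × 1.7 km = -11.39°C, so T = 0.09°C.
Environment:
  Environment to 4200 m: -11.4 × 3.6 km = -41.04°C, so T = -10.94°C.
T_parcel − T_env = 0.09 − (-10.94) = +11.03°C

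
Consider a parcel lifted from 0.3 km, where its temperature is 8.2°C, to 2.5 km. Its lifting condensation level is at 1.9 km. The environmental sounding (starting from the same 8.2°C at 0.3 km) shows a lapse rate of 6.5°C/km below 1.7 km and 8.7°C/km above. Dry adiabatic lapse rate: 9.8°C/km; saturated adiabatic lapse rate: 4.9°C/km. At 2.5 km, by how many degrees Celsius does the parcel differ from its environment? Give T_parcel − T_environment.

-2.56°C (parcel cooler than environment)

Parcel:
  Dry to 1900 m: -9.8 × 1.6 km = -15.68°C, so T = -7.48°C.
  Saturated to 2500 m: -4.9 × 0.6 km = -2.94°C, so T = -10.42°C.
Environment:
  Environment, lower layer to 1700 m: -6.5 × 1.4 km = -9.1°C, so T = -0.9°C.
  Environment, upper layer to 2500 m: -8.7 × 0.8 km = -6.96°C, so T = -7.86°C.
T_parcel − T_env = -10.42 − (-7.86) = -2.56°C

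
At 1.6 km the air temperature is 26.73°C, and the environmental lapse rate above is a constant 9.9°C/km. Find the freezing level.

4.3 km

Height above start = (26.73 − 0) / 9.9 = 2.7 km
Altitude = 1600 m + 2700 m = 4300 m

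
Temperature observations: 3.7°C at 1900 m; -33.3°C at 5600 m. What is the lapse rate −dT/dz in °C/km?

Γ = −ΔT/Δz = (3.7 − (-33.3)) / (5600 − 1900) m
  = 37°C / 3.7 km = 10°C/km

10°C/km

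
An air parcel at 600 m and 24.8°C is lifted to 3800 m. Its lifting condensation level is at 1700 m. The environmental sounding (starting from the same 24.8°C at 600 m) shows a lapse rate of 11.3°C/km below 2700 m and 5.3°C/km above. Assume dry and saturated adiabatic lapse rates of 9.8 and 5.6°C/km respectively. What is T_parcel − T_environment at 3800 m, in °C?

Parcel:
  From 600 m to 1700 m (dry): cools by 9.8 × 1.1 = 10.78°C, giving 14.02°C.
  From 1700 m to 3800 m (saturated): cools by 5.6 × 2.1 = 11.76°C, giving 2.26°C.
Environment:
  From 600 m to 2700 m (environment, lower layer): cools by 11.3 × 2.1 = 23.73°C, giving 1.07°C.
  From 2700 m to 3800 m (environment, upper layer): cools by 5.3 × 1.1 = 5.83°C, giving -4.76°C.
T_parcel − T_env = 2.26 − (-4.76) = +7.02°C

+7.02°C (parcel warmer than environment)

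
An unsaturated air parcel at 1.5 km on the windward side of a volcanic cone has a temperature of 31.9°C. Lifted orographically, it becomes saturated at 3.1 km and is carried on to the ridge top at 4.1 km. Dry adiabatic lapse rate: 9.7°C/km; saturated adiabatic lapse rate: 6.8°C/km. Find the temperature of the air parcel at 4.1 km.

Dry to 3100 m: -9.7 × 1.6 km = -15.52°C, so T = 16.38°C.
Saturated to 4100 m: -6.8 × 1 km = -6.8°C, so T = 9.58°C.

9.58°C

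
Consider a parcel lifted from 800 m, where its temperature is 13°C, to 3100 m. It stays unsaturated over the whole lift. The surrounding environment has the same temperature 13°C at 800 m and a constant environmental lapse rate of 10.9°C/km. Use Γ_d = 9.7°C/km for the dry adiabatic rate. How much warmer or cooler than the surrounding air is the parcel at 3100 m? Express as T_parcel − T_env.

Parcel:
  800 → 3100 m (dry, 9.7°C/km): ΔT = -9.7 × 2.3 = -22.31°C → T = -9.31°C
Environment:
  800 → 3100 m (environment, 10.9°C/km): ΔT = -10.9 × 2.3 = -25.07°C → T = -12.07°C
T_parcel − T_env = -9.31 − (-12.07) = +2.76°C

+2.76°C (parcel warmer than environment)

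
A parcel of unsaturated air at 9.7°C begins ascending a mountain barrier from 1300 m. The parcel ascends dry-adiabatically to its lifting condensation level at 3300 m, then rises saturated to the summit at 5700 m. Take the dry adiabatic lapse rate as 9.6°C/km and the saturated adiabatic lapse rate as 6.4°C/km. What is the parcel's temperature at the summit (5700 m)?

-24.86°C

Dry to 3300 m: -9.6 × 2 km = -19.2°C, so T = -9.5°C.
Saturated to 5700 m: -6.4 × 2.4 km = -15.36°C, so T = -24.86°C.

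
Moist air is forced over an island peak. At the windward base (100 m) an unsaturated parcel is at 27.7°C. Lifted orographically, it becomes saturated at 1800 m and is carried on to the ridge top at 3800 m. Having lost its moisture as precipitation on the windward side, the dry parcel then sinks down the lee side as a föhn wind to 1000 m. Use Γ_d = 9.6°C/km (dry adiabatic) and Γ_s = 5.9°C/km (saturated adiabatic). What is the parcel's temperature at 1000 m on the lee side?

Dry to 1800 m: -9.6 × 1.7 km = -16.32°C, so T = 11.38°C.
Saturated to 3800 m: -5.9 × 2 km = -11.8°C, so T = -0.42°C.
Dry descent to 1000 m: +9.6 × 2.8 km = +26.88°C, so T = 26.46°C.

26.46°C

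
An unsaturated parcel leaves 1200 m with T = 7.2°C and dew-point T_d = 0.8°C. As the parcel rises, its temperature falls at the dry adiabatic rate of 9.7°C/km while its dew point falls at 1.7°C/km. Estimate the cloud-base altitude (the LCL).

T and T_d converge at 9.7 − 1.7 = 8°C per km
Height above start = (7.2 − 0.8) / 8 = 0.8 km
LCL altitude = 1200 m + 800 m = 2000 m

2000 m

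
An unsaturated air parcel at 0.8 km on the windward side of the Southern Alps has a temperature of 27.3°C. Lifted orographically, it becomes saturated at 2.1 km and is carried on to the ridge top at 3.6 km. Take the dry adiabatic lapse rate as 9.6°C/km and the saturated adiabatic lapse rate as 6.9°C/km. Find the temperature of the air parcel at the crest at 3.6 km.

800–2100 m, dry: Δz = 1.3 km ⇒ ΔT = -12.48°C; T = 14.82°C
2100–3600 m, saturated: Δz = 1.5 km ⇒ ΔT = -10.35°C; T = 4.47°C

4.47°C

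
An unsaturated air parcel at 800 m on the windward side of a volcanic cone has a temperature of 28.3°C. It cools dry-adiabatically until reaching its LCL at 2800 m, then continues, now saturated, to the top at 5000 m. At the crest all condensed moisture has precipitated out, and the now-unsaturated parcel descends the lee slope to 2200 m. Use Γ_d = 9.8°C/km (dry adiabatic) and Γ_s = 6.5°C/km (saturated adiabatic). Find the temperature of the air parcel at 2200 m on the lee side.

21.84°C

800 → 2800 m (dry, 9.8°C/km): ΔT = -9.8 × 2 = -19.6°C → T = 8.7°C
2800 → 5000 m (saturated, 6.5°C/km): ΔT = -6.5 × 2.2 = -14.3°C → T = -5.6°C
5000 → 2200 m (dry descent, 9.8°C/km): ΔT = +9.8 × 2.8 = +27.44°C → T = 21.84°C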